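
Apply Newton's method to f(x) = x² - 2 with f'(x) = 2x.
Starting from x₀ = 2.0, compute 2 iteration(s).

f(x) = x² - 2
f'(x) = 2x
x₀ = 2.0

Newton-Raphson formula: x_{n+1} = x_n - f(x_n)/f'(x_n)

Iteration 1:
  f(2.000000) = 2.000000
  f'(2.000000) = 4.000000
  x_1 = 2.000000 - 2.000000/4.000000 = 1.500000
Iteration 2:
  f(1.500000) = 0.250000
  f'(1.500000) = 3.000000
  x_2 = 1.500000 - 0.250000/3.000000 = 1.416667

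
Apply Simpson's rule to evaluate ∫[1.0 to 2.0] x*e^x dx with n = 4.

f(x) = x*e^x
a = 1.0, b = 2.0, n = 4
h = (b - a)/n = 0.250000

Simpson's rule: (h/3)[f(x₀) + 4f(x₁) + 2f(x₂) + ... + f(xₙ)]

x_0 = 1.0000, f(x_0) = 2.718282, coefficient = 1
x_1 = 1.2500, f(x_1) = 4.362929, coefficient = 4
x_2 = 1.5000, f(x_2) = 6.722534, coefficient = 2
x_3 = 1.7500, f(x_3) = 10.070555, coefficient = 4
x_4 = 2.0000, f(x_4) = 14.778112, coefficient = 1

I ≈ (0.250000/3) × 88.675395 = 7.389616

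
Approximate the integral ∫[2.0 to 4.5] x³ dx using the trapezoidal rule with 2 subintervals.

f(x) = x³
a = 2.0, b = 4.5, n = 2
h = (b - a)/n = 1.250000

Trapezoidal rule: (h/2)[f(x₀) + 2f(x₁) + 2f(x₂) + ... + f(xₙ)]

x_0 = 2.0000, f(x_0) = 8.000000, coefficient = 1
x_1 = 3.2500, f(x_1) = 34.328125, coefficient = 2
x_2 = 4.5000, f(x_2) = 91.125000, coefficient = 1

I ≈ (1.250000/2) × 167.781250 = 104.863281
Exact value: 98.515625
Error: 6.347656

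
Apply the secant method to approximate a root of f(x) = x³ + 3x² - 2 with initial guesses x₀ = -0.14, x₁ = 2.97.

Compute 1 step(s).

f(x) = x³ + 3x² - 2
x₀ = -0.14, x₁ = 2.97

Secant formula: x_{n+1} = x_n - f(x_n)(x_n - x_{n-1})/(f(x_n) - f(x_{n-1}))

Iteration 1:
  f(-0.140000) = -1.943944
  f(2.970000) = 50.660773
  x_2 = 2.970000 - 50.660773×(2.970000 - (-0.140000))/(50.660773 - (-1.943944))
       = -0.025074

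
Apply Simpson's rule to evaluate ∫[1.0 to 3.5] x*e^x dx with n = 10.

f(x) = x*e^x
a = 1.0, b = 3.5, n = 10
h = (b - a)/n = 0.250000

Simpson's rule: (h/3)[f(x₀) + 4f(x₁) + 2f(x₂) + ... + f(xₙ)]

x_0 = 1.0000, f(x_0) = 2.718282, coefficient = 1
x_1 = 1.2500, f(x_1) = 4.362929, coefficient = 4
x_2 = 1.5000, f(x_2) = 6.722534, coefficient = 2
x_3 = 1.7500, f(x_3) = 10.070555, coefficient = 4
x_4 = 2.0000, f(x_4) = 14.778112, coefficient = 2
x_5 = 2.2500, f(x_5) = 21.347406, coefficient = 4
x_6 = 2.5000, f(x_6) = 30.456235, coefficient = 2
x_7 = 2.7500, f(x_7) = 43.017238, coefficient = 4
x_8 = 3.0000, f(x_8) = 60.256611, coefficient = 2
x_9 = 3.2500, f(x_9) = 83.818605, coefficient = 4
x_10 = 3.5000, f(x_10) = 115.904082, coefficient = 1

I ≈ (0.250000/3) × 993.516272 = 82.793023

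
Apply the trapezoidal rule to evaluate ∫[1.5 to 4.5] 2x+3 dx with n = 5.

f(x) = 2x+3
a = 1.5, b = 4.5, n = 5
h = (b - a)/n = 0.600000

Trapezoidal rule: (h/2)[f(x₀) + 2f(x₁) + 2f(x₂) + ... + f(xₙ)]

x_0 = 1.5000, f(x_0) = 6.000000, coefficient = 1
x_1 = 2.1000, f(x_1) = 7.200000, coefficient = 2
x_2 = 2.7000, f(x_2) = 8.400000, coefficient = 2
x_3 = 3.3000, f(x_3) = 9.600000, coefficient = 2
x_4 = 3.9000, f(x_4) = 10.800000, coefficient = 2
x_5 = 4.5000, f(x_5) = 12.000000, coefficient = 1

I ≈ (0.600000/2) × 90.000000 = 27.000000
Exact value: 27.000000
Error: 0.000000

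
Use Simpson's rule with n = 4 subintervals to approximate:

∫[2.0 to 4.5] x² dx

f(x) = x²
a = 2.0, b = 4.5, n = 4
h = (b - a)/n = 0.625000

Simpson's rule: (h/3)[f(x₀) + 4f(x₁) + 2f(x₂) + ... + f(xₙ)]

x_0 = 2.0000, f(x_0) = 4.000000, coefficient = 1
x_1 = 2.6250, f(x_1) = 6.890625, coefficient = 4
x_2 = 3.2500, f(x_2) = 10.562500, coefficient = 2
x_3 = 3.8750, f(x_3) = 15.015625, coefficient = 4
x_4 = 4.5000, f(x_4) = 20.250000, coefficient = 1

I ≈ (0.625000/3) × 133.000000 = 27.708333
Exact value: 27.708333
Error: 0.000000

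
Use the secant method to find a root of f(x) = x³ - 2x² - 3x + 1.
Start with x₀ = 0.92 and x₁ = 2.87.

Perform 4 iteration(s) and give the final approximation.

f(x) = x³ - 2x² - 3x + 1
x₀ = 0.92, x₁ = 2.87

Secant formula: x_{n+1} = x_n - f(x_n)(x_n - x_{n-1})/(f(x_n) - f(x_{n-1}))

Iteration 1:
  f(0.920000) = -2.674112
  f(2.870000) = -0.443897
  x_2 = 2.870000 - (-0.443897)×(2.870000 - 0.920000)/(-0.443897 - (-2.674112))
       = 3.258124
Iteration 2:
  f(2.870000) = -0.443897
  f(3.258124) = 4.581076
  x_3 = 3.258124 - 4.581076×(3.258124 - 2.870000)/(4.581076 - (-0.443897))
       = 2.904286
Iteration 3:
  f(3.258124) = 4.581076
  f(2.904286) = -0.085315
  x_4 = 2.904286 - (-0.085315)×(2.904286 - 3.258124)/(-0.085315 - 4.581076)
       = 2.910755
Iteration 4:
  f(2.904286) = -0.085315
  f(2.910755) = -0.015895
  x_5 = 2.910755 - (-0.015895)×(2.910755 - 2.904286)/(-0.015895 - (-0.085315))
       = 2.912237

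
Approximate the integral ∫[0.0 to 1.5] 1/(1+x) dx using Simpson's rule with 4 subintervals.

f(x) = 1/(1+x)
a = 0.0, b = 1.5, n = 4
h = (b - a)/n = 0.375000

Simpson's rule: (h/3)[f(x₀) + 4f(x₁) + 2f(x₂) + ... + f(xₙ)]

x_0 = 0.0000, f(x_0) = 1.000000, coefficient = 1
x_1 = 0.3750, f(x_1) = 0.727273, coefficient = 4
x_2 = 0.7500, f(x_2) = 0.571429, coefficient = 2
x_3 = 1.1250, f(x_3) = 0.470588, coefficient = 4
x_4 = 1.5000, f(x_4) = 0.400000, coefficient = 1

I ≈ (0.375000/3) × 7.334301 = 0.916788
Exact value: 0.916291
Error: 0.000497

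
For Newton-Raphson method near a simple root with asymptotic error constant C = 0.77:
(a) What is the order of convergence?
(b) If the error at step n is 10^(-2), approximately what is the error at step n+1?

(a) Newton-Raphson has quadratic (order 2) convergence near simple roots.
    This means |e_{n+1}| ≈ C|e_n|².

(b) With |e_n| = 10^(-2) and C = 0.77:
    |e_{n+1}| ≈ 0.77 × (10^(-2))² = 0.77 × 10^(-4)

(a) 2 (quadratic); (b) |e_{n+1}| ≈ 7.700e-05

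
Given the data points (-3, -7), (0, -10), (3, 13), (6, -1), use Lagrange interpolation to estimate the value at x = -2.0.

Lagrange interpolation formula:
P(x) = Σ yᵢ × Lᵢ(x)
where Lᵢ(x) = Π_{j≠i} (x - xⱼ)/(xᵢ - xⱼ)

L_0(-2.0) = (-2.0 - 0)/(-3 - 0) × (-2.0 - 3)/(-3 - 3) × (-2.0 - 6)/(-3 - 6) = 0.493827
L_1(-2.0) = (-2.0 - (-3))/(0 - (-3)) × (-2.0 - 3)/(0 - 3) × (-2.0 - 6)/(0 - 6) = 0.740741
L_2(-2.0) = (-2.0 - (-3))/(3 - (-3)) × (-2.0 - 0)/(3 - 0) × (-2.0 - 6)/(3 - 6) = -0.296296
L_3(-2.0) = (-2.0 - (-3))/(6 - (-3)) × (-2.0 - 0)/(6 - 0) × (-2.0 - 3)/(6 - 3) = 0.061728

P(-2.0) = (-7)×L_0(-2.0) + (-10)×L_1(-2.0) + 13×L_2(-2.0) + (-1)×L_3(-2.0)
P(-2.0) = -14.777778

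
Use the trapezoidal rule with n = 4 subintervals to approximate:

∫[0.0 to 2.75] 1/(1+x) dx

f(x) = 1/(1+x)
a = 0.0, b = 2.75, n = 4
h = (b - a)/n = 0.687500

Trapezoidal rule: (h/2)[f(x₀) + 2f(x₁) + 2f(x₂) + ... + f(xₙ)]

x_0 = 0.0000, f(x_0) = 1.000000, coefficient = 1
x_1 = 0.6875, f(x_1) = 0.592593, coefficient = 2
x_2 = 1.3750, f(x_2) = 0.421053, coefficient = 2
x_3 = 2.0625, f(x_3) = 0.326531, coefficient = 2
x_4 = 2.7500, f(x_4) = 0.266667, coefficient = 1

I ≈ (0.687500/2) × 3.947018 = 1.356788
Exact value: 1.321756
Error: 0.035032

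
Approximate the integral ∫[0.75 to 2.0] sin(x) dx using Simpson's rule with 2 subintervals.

f(x) = sin(x)
a = 0.75, b = 2.0, n = 2
h = (b - a)/n = 0.625000

Simpson's rule: (h/3)[f(x₀) + 4f(x₁) + 2f(x₂) + ... + f(xₙ)]

x_0 = 0.7500, f(x_0) = 0.681639, coefficient = 1
x_1 = 1.3750, f(x_1) = 0.980893, coefficient = 4
x_2 = 2.0000, f(x_2) = 0.909297, coefficient = 1

I ≈ (0.625000/3) × 5.514508 = 1.148856
Exact value: 1.147836
Error: 0.001020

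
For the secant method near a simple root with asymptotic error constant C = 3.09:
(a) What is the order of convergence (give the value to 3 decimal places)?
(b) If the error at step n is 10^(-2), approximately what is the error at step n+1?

(a) Secant method has superlinear convergence with order φ = (1+√5)/2 ≈ 1.618.
    This means |e_{n+1}| ≈ C|e_n|^1.618.

(b) With |e_n| = 10^(-2) and C = 3.09:
    |e_{n+1}| ≈ 3.09 × (10^(-2))^1.618 = 3.09 × 10^(-3.24)

(a) ≈ 1.618 (golden ratio); (b) |e_{n+1}| ≈ 1.794e-03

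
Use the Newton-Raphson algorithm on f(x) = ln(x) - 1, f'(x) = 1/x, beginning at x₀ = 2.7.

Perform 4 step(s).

f(x) = ln(x) - 1
f'(x) = 1/x
x₀ = 2.7

Newton-Raphson formula: x_{n+1} = x_n - f(x_n)/f'(x_n)

Iteration 1:
  f(2.700000) = -0.006748
  f'(2.700000) = 0.370370
  x_1 = 2.700000 - (-0.006748)/0.370370 = 2.718220
Iteration 2:
  f(2.718220) = -0.000023
  f'(2.718220) = 0.367888
  x_2 = 2.718220 - (-0.000023)/0.367888 = 2.718282
Iteration 3:
  f(2.718282) = 0.000000
  f'(2.718282) = 0.367879
  x_3 = 2.718282 - 0.000000/0.367879 = 2.718282
Iteration 4:
  f(2.718282) = 0.000000
  f'(2.718282) = 0.367879
  x_4 = 2.718282 - 0.000000/0.367879 = 2.718282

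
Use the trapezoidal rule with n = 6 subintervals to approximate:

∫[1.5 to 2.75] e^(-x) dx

f(x) = e^(-x)
a = 1.5, b = 2.75, n = 6
h = (b - a)/n = 0.208333

Trapezoidal rule: (h/2)[f(x₀) + 2f(x₁) + 2f(x₂) + ... + f(xₙ)]

x_0 = 1.5000, f(x_0) = 0.223130, coefficient = 1
x_1 = 1.7083, f(x_1) = 0.181167, coefficient = 2
x_2 = 1.9167, f(x_2) = 0.147096, coefficient = 2
x_3 = 2.1250, f(x_3) = 0.119433, coefficient = 2
x_4 = 2.3333, f(x_4) = 0.096972, coefficient = 2
x_5 = 2.5417, f(x_5) = 0.078735, coefficient = 2
x_6 = 2.7500, f(x_6) = 0.063928, coefficient = 1

I ≈ (0.208333/2) × 1.533866 = 0.159778
Exact value: 0.159202
Error: 0.000575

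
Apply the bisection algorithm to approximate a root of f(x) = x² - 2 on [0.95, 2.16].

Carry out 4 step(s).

f(x) = x² - 2
Initial interval: [0.95, 2.16]

Iteration 1:
  c_1 = (0.950000 + 2.160000)/2 = 1.555000
  f(c_1) = f(1.555000) = 0.418025
  f(a) × f(c) < 0, new interval: [0.950000, 1.555000]
Iteration 2:
  c_2 = (0.950000 + 1.555000)/2 = 1.252500
  f(c_2) = f(1.252500) = -0.431244
  f(a) × f(c) ≥ 0, new interval: [1.252500, 1.555000]
Iteration 3:
  c_3 = (1.252500 + 1.555000)/2 = 1.403750
  f(c_3) = f(1.403750) = -0.029486
  f(a) × f(c) ≥ 0, new interval: [1.403750, 1.555000]
Iteration 4:
  c_4 = (1.403750 + 1.555000)/2 = 1.479375
  f(c_4) = f(1.479375) = 0.188550
  f(a) × f(c) < 0, new interval: [1.403750, 1.479375]

After 4 iteration(s), the approximation is c_4 = 1.479375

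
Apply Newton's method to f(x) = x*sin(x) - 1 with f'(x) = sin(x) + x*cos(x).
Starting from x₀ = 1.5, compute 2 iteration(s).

f(x) = x*sin(x) - 1
f'(x) = sin(x) + x*cos(x)
x₀ = 1.5

Newton-Raphson formula: x_{n+1} = x_n - f(x_n)/f'(x_n)

Iteration 1:
  f(1.500000) = 0.496242
  f'(1.500000) = 1.103601
  x_1 = 1.500000 - 0.496242/1.103601 = 1.050342
Iteration 2:
  f(1.050342) = -0.088730
  f'(1.050342) = 1.389902
  x_2 = 1.050342 - (-0.088730)/1.389902 = 1.114181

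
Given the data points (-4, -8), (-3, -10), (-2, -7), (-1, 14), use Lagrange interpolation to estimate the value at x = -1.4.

Lagrange interpolation formula:
P(x) = Σ yᵢ × Lᵢ(x)
where Lᵢ(x) = Π_{j≠i} (x - xⱼ)/(xᵢ - xⱼ)

L_0(-1.4) = (-1.4 - (-3))/(-4 - (-3)) × (-1.4 - (-2))/(-4 - (-2)) × (-1.4 - (-1))/(-4 - (-1)) = 0.064000
L_1(-1.4) = (-1.4 - (-4))/(-3 - (-4)) × (-1.4 - (-2))/(-3 - (-2)) × (-1.4 - (-1))/(-3 - (-1)) = -0.312000
L_2(-1.4) = (-1.4 - (-4))/(-2 - (-4)) × (-1.4 - (-3))/(-2 - (-3)) × (-1.4 - (-1))/(-2 - (-1)) = 0.832000
L_3(-1.4) = (-1.4 - (-4))/(-1 - (-4)) × (-1.4 - (-3))/(-1 - (-3)) × (-1.4 - (-2))/(-1 - (-2)) = 0.416000

P(-1.4) = (-8)×L_0(-1.4) + (-10)×L_1(-1.4) + (-7)×L_2(-1.4) + 14×L_3(-1.4)
P(-1.4) = 2.608000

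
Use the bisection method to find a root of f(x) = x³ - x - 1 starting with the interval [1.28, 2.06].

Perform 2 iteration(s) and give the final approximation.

f(x) = x³ - x - 1
Initial interval: [1.28, 2.06]

Iteration 1:
  c_1 = (1.280000 + 2.060000)/2 = 1.670000
  f(c_1) = f(1.670000) = 1.987463
  f(a) × f(c) < 0, new interval: [1.280000, 1.670000]
Iteration 2:
  c_2 = (1.280000 + 1.670000)/2 = 1.475000
  f(c_2) = f(1.475000) = 0.734047
  f(a) × f(c) < 0, new interval: [1.280000, 1.475000]

After 2 iteration(s), the approximation is c_2 = 1.475000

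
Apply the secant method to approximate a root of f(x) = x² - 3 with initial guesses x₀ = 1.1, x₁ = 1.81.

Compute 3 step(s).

f(x) = x² - 3
x₀ = 1.1, x₁ = 1.81

Secant formula: x_{n+1} = x_n - f(x_n)(x_n - x_{n-1})/(f(x_n) - f(x_{n-1}))

Iteration 1:
  f(1.100000) = -1.790000
  f(1.810000) = 0.276100
  x_2 = 1.810000 - 0.276100×(1.810000 - 1.100000)/(0.276100 - (-1.790000))
       = 1.715120
Iteration 2:
  f(1.810000) = 0.276100
  f(1.715120) = -0.058362
  x_3 = 1.715120 - (-0.058362)×(1.715120 - 1.810000)/(-0.058362 - 0.276100)
       = 1.731676
Iteration 3:
  f(1.715120) = -0.058362
  f(1.731676) = -0.001297
  x_4 = 1.731676 - (-0.001297)×(1.731676 - 1.715120)/(-0.001297 - (-0.058362))
       = 1.732053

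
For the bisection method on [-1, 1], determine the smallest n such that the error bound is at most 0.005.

We need (b-a)/2^n ≤ 0.005
(1 - (-1))/2^n ≤ 0.005
2/2^n ≤ 0.005
2^n ≥ 400
n ≥ log₂(400) = 8.64
n ≥ 9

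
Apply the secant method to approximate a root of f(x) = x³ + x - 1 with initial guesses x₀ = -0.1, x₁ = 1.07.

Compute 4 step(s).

f(x) = x³ + x - 1
x₀ = -0.1, x₁ = 1.07

Secant formula: x_{n+1} = x_n - f(x_n)(x_n - x_{n-1})/(f(x_n) - f(x_{n-1}))

Iteration 1:
  f(-0.100000) = -1.101000
  f(1.070000) = 1.295043
  x_2 = 1.070000 - 1.295043×(1.070000 - (-0.100000))/(1.295043 - (-1.101000))
       = 0.437624
Iteration 2:
  f(1.070000) = 1.295043
  f(0.437624) = -0.478565
  x_3 = 0.437624 - (-0.478565)×(0.437624 - 1.070000)/(-0.478565 - 1.295043)
       = 0.608255
Iteration 3:
  f(0.437624) = -0.478565
  f(0.608255) = -0.166706
  x_4 = 0.608255 - (-0.166706)×(0.608255 - 0.437624)/(-0.166706 - (-0.478565))
       = 0.699467
Iteration 4:
  f(0.608255) = -0.166706
  f(0.699467) = 0.041685
  x_5 = 0.699467 - 0.041685×(0.699467 - 0.608255)/(0.041685 - (-0.166706))
       = 0.681222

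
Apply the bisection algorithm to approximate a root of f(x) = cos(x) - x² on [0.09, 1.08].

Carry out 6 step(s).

f(x) = cos(x) - x²
Initial interval: [0.09, 1.08]

Iteration 1:
  c_1 = (0.090000 + 1.080000)/2 = 0.585000
  f(c_1) = f(0.585000) = 0.491487
  f(a) × f(c) ≥ 0, new interval: [0.585000, 1.080000]
Iteration 2:
  c_2 = (0.585000 + 1.080000)/2 = 0.832500
  f(c_2) = f(0.832500) = -0.020027
  f(a) × f(c) < 0, new interval: [0.585000, 0.832500]
Iteration 3:
  c_3 = (0.585000 + 0.832500)/2 = 0.708750
  f(c_3) = f(0.708750) = 0.256850
  f(a) × f(c) ≥ 0, new interval: [0.708750, 0.832500]
Iteration 4:
  c_4 = (0.708750 + 0.832500)/2 = 0.770625
  f(c_4) = f(0.770625) = 0.123613
  f(a) × f(c) ≥ 0, new interval: [0.770625, 0.832500]
Iteration 5:
  c_5 = (0.770625 + 0.832500)/2 = 0.801562
  f(c_5) = f(0.801562) = 0.053083
  f(a) × f(c) ≥ 0, new interval: [0.801562, 0.832500]
Iteration 6:
  c_6 = (0.801562 + 0.832500)/2 = 0.817031
  f(c_6) = f(0.817031) = 0.016849
  f(a) × f(c) ≥ 0, new interval: [0.817031, 0.832500]

After 6 iteration(s), the approximation is c_6 = 0.817031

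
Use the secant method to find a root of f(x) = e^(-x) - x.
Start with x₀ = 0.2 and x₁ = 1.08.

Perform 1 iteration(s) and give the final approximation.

f(x) = e^(-x) - x
x₀ = 0.2, x₁ = 1.08

Secant formula: x_{n+1} = x_n - f(x_n)(x_n - x_{n-1})/(f(x_n) - f(x_{n-1}))

Iteration 1:
  f(0.200000) = 0.618731
  f(1.080000) = -0.740404
  x_2 = 1.080000 - (-0.740404)×(1.080000 - 0.200000)/(-0.740404 - 0.618731)
       = 0.600610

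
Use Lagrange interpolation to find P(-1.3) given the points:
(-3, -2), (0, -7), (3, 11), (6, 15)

Lagrange interpolation formula:
P(x) = Σ yᵢ × Lᵢ(x)
where Lᵢ(x) = Π_{j≠i} (x - xⱼ)/(xᵢ - xⱼ)

L_0(-1.3) = (-1.3 - 0)/(-3 - 0) × (-1.3 - 3)/(-3 - 3) × (-1.3 - 6)/(-3 - 6) = 0.251895
L_1(-1.3) = (-1.3 - (-3))/(0 - (-3)) × (-1.3 - 3)/(0 - 3) × (-1.3 - 6)/(0 - 6) = 0.988204
L_2(-1.3) = (-1.3 - (-3))/(3 - (-3)) × (-1.3 - 0)/(3 - 0) × (-1.3 - 6)/(3 - 6) = -0.298759
L_3(-1.3) = (-1.3 - (-3))/(6 - (-3)) × (-1.3 - 0)/(6 - 0) × (-1.3 - 3)/(6 - 3) = 0.058660

P(-1.3) = (-2)×L_0(-1.3) + (-7)×L_1(-1.3) + 11×L_2(-1.3) + 15×L_3(-1.3)
P(-1.3) = -9.827660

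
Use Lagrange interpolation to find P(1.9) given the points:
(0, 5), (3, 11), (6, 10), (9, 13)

Lagrange interpolation formula:
P(x) = Σ yᵢ × Lᵢ(x)
where Lᵢ(x) = Π_{j≠i} (x - xⱼ)/(xᵢ - xⱼ)

L_0(1.9) = (1.9 - 3)/(0 - 3) × (1.9 - 6)/(0 - 6) × (1.9 - 9)/(0 - 9) = 0.197660
L_1(1.9) = (1.9 - 0)/(3 - 0) × (1.9 - 6)/(3 - 6) × (1.9 - 9)/(3 - 9) = 1.024241
L_2(1.9) = (1.9 - 0)/(6 - 0) × (1.9 - 3)/(6 - 3) × (1.9 - 9)/(6 - 9) = -0.274796
L_3(1.9) = (1.9 - 0)/(9 - 0) × (1.9 - 3)/(9 - 3) × (1.9 - 6)/(9 - 6) = 0.052895

P(1.9) = 5×L_0(1.9) + 11×L_1(1.9) + 10×L_2(1.9) + 13×L_3(1.9)
P(1.9) = 10.194623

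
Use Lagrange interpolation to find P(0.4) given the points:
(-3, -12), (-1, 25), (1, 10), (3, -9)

Lagrange interpolation formula:
P(x) = Σ yᵢ × Lᵢ(x)
where Lᵢ(x) = Π_{j≠i} (x - xⱼ)/(xᵢ - xⱼ)

L_0(0.4) = (0.4 - (-1))/(-3 - (-1)) × (0.4 - 1)/(-3 - 1) × (0.4 - 3)/(-3 - 3) = -0.045500
L_1(0.4) = (0.4 - (-3))/(-1 - (-3)) × (0.4 - 1)/(-1 - 1) × (0.4 - 3)/(-1 - 3) = 0.331500
L_2(0.4) = (0.4 - (-3))/(1 - (-3)) × (0.4 - (-1))/(1 - (-1)) × (0.4 - 3)/(1 - 3) = 0.773500
L_3(0.4) = (0.4 - (-3))/(3 - (-3)) × (0.4 - (-1))/(3 - (-1)) × (0.4 - 1)/(3 - 1) = -0.059500

P(0.4) = (-12)×L_0(0.4) + 25×L_1(0.4) + 10×L_2(0.4) + (-9)×L_3(0.4)
P(0.4) = 17.104000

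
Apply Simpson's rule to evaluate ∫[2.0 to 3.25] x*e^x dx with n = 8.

f(x) = x*e^x
a = 2.0, b = 3.25, n = 8
h = (b - a)/n = 0.156250

Simpson's rule: (h/3)[f(x₀) + 4f(x₁) + 2f(x₂) + ... + f(xₙ)]

x_0 = 2.0000, f(x_0) = 14.778112, coefficient = 1
x_1 = 2.1562, f(x_1) = 18.627158, coefficient = 4
x_2 = 2.3125, f(x_2) = 23.355423, coefficient = 2
x_3 = 2.4688, f(x_3) = 29.150205, coefficient = 4
x_4 = 2.6250, f(x_4) = 36.237007, coefficient = 2
x_5 = 2.7812, f(x_5) = 44.887101, coefficient = 4
x_6 = 2.9375, f(x_6) = 55.426559, coefficient = 2
x_7 = 3.0938, f(x_7) = 68.247032, coefficient = 4
x_8 = 3.2500, f(x_8) = 83.818605, coefficient = 1

I ≈ (0.156250/3) × 972.280677 = 50.639619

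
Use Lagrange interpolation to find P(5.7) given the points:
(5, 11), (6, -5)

Lagrange interpolation formula:
P(x) = Σ yᵢ × Lᵢ(x)
where Lᵢ(x) = Π_{j≠i} (x - xⱼ)/(xᵢ - xⱼ)

L_0(5.7) = (5.7 - 6)/(5 - 6) = 0.300000
L_1(5.7) = (5.7 - 5)/(6 - 5) = 0.700000

P(5.7) = 11×L_0(5.7) + (-5)×L_1(5.7)
P(5.7) = -0.200000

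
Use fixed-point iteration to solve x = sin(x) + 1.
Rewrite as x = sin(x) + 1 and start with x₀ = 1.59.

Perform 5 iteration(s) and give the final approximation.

Equation: x = sin(x) + 1
Fixed-point form: x = sin(x) + 1
x₀ = 1.59

x_1 = g(1.590000) = 1.999816
x_2 = g(1.999816) = 1.909374
x_3 = g(1.909374) = 1.943228
x_4 = g(1.943228) = 1.931445
x_5 = g(1.931445) = 1.935668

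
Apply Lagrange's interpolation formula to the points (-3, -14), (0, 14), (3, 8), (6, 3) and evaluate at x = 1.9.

Lagrange interpolation formula:
P(x) = Σ yᵢ × Lᵢ(x)
where Lᵢ(x) = Π_{j≠i} (x - xⱼ)/(xᵢ - xⱼ)

L_0(1.9) = (1.9 - 0)/(-3 - 0) × (1.9 - 3)/(-3 - 3) × (1.9 - 6)/(-3 - 6) = -0.052895
L_1(1.9) = (1.9 - (-3))/(0 - (-3)) × (1.9 - 3)/(0 - 3) × (1.9 - 6)/(0 - 6) = 0.409241
L_2(1.9) = (1.9 - (-3))/(3 - (-3)) × (1.9 - 0)/(3 - 0) × (1.9 - 6)/(3 - 6) = 0.706870
L_3(1.9) = (1.9 - (-3))/(6 - (-3)) × (1.9 - 0)/(6 - 0) × (1.9 - 3)/(6 - 3) = -0.063216

P(1.9) = (-14)×L_0(1.9) + 14×L_1(1.9) + 8×L_2(1.9) + 3×L_3(1.9)
P(1.9) = 11.935216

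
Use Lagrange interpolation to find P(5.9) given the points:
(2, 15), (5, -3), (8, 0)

Lagrange interpolation formula:
P(x) = Σ yᵢ × Lᵢ(x)
where Lᵢ(x) = Π_{j≠i} (x - xⱼ)/(xᵢ - xⱼ)

L_0(5.9) = (5.9 - 5)/(2 - 5) × (5.9 - 8)/(2 - 8) = -0.105000
L_1(5.9) = (5.9 - 2)/(5 - 2) × (5.9 - 8)/(5 - 8) = 0.910000
L_2(5.9) = (5.9 - 2)/(8 - 2) × (5.9 - 5)/(8 - 5) = 0.195000

P(5.9) = 15×L_0(5.9) + (-3)×L_1(5.9) + 0×L_2(5.9)
P(5.9) = -4.305000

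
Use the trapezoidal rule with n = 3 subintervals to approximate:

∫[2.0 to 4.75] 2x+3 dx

f(x) = 2x+3
a = 2.0, b = 4.75, n = 3
h = (b - a)/n = 0.916667

Trapezoidal rule: (h/2)[f(x₀) + 2f(x₁) + 2f(x₂) + ... + f(xₙ)]

x_0 = 2.0000, f(x_0) = 7.000000, coefficient = 1
x_1 = 2.9167, f(x_1) = 8.833333, coefficient = 2
x_2 = 3.8333, f(x_2) = 10.666667, coefficient = 2
x_3 = 4.7500, f(x_3) = 12.500000, coefficient = 1

I ≈ (0.916667/2) × 58.500000 = 26.812500
Exact value: 26.812500
Error: 0.000000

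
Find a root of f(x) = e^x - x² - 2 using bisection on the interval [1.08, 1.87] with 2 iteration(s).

f(x) = e^x - x² - 2
Initial interval: [1.08, 1.87]

Iteration 1:
  c_1 = (1.080000 + 1.870000)/2 = 1.475000
  f(c_1) = f(1.475000) = 0.195411
  f(a) × f(c) < 0, new interval: [1.080000, 1.475000]
Iteration 2:
  c_2 = (1.080000 + 1.475000)/2 = 1.277500
  f(c_2) = f(1.277500) = -0.044347
  f(a) × f(c) ≥ 0, new interval: [1.277500, 1.475000]

After 2 iteration(s), the approximation is c_2 = 1.277500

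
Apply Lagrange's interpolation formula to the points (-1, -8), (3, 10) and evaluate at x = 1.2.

Lagrange interpolation formula:
P(x) = Σ yᵢ × Lᵢ(x)
where Lᵢ(x) = Π_{j≠i} (x - xⱼ)/(xᵢ - xⱼ)

L_0(1.2) = (1.2 - 3)/(-1 - 3) = 0.450000
L_1(1.2) = (1.2 - (-1))/(3 - (-1)) = 0.550000

P(1.2) = (-8)×L_0(1.2) + 10×L_1(1.2)
P(1.2) = 1.900000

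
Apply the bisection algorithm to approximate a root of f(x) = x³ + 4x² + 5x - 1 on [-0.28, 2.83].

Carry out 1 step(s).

f(x) = x³ + 4x² + 5x - 1
Initial interval: [-0.28, 2.83]

Iteration 1:
  c_1 = (-0.280000 + 2.830000)/2 = 1.275000
  f(c_1) = f(1.275000) = 13.950172
  f(a) × f(c) < 0, new interval: [-0.280000, 1.275000]

After 1 iteration(s), the approximation is c_1 = 1.275000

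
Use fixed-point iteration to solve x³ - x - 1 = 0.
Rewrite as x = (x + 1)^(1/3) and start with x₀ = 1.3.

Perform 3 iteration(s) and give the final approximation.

Equation: x³ - x - 1 = 0
Fixed-point form: x = (x + 1)^(1/3)
x₀ = 1.3

x_1 = g(1.300000) = 1.320006
x_2 = g(1.320006) = 1.323822
x_3 = g(1.323822) = 1.324548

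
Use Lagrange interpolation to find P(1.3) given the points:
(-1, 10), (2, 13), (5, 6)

Lagrange interpolation formula:
P(x) = Σ yᵢ × Lᵢ(x)
where Lᵢ(x) = Π_{j≠i} (x - xⱼ)/(xᵢ - xⱼ)

L_0(1.3) = (1.3 - 2)/(-1 - 2) × (1.3 - 5)/(-1 - 5) = 0.143889
L_1(1.3) = (1.3 - (-1))/(2 - (-1)) × (1.3 - 5)/(2 - 5) = 0.945556
L_2(1.3) = (1.3 - (-1))/(5 - (-1)) × (1.3 - 2)/(5 - 2) = -0.089444

P(1.3) = 10×L_0(1.3) + 13×L_1(1.3) + 6×L_2(1.3)
P(1.3) = 13.194444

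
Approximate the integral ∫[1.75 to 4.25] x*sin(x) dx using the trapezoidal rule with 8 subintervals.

f(x) = x*sin(x)
a = 1.75, b = 4.25, n = 8
h = (b - a)/n = 0.312500

Trapezoidal rule: (h/2)[f(x₀) + 2f(x₁) + 2f(x₂) + ... + f(xₙ)]

x_0 = 1.7500, f(x_0) = 1.721975, coefficient = 1
x_1 = 2.0625, f(x_1) = 1.818155, coefficient = 2
x_2 = 2.3750, f(x_2) = 1.647502, coefficient = 2
x_3 = 2.6875, f(x_3) = 1.178864, coefficient = 2
x_4 = 3.0000, f(x_4) = 0.423360, coefficient = 2
x_5 = 3.3125, f(x_5) = -0.563379, coefficient = 2
x_6 = 3.6250, f(x_6) = -1.684896, coefficient = 2
x_7 = 3.9375, f(x_7) = -2.813339, coefficient = 2
x_8 = 4.2500, f(x_8) = -3.803705, coefficient = 1

I ≈ (0.312500/2) × -2.069193 = -0.323311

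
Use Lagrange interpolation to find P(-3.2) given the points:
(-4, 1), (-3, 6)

Lagrange interpolation formula:
P(x) = Σ yᵢ × Lᵢ(x)
where Lᵢ(x) = Π_{j≠i} (x - xⱼ)/(xᵢ - xⱼ)

L_0(-3.2) = (-3.2 - (-3))/(-4 - (-3)) = 0.200000
L_1(-3.2) = (-3.2 - (-4))/(-3 - (-4)) = 0.800000

P(-3.2) = 1×L_0(-3.2) + 6×L_1(-3.2)
P(-3.2) = 5.000000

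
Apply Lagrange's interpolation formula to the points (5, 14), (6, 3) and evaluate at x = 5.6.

Lagrange interpolation formula:
P(x) = Σ yᵢ × Lᵢ(x)
where Lᵢ(x) = Π_{j≠i} (x - xⱼ)/(xᵢ - xⱼ)

L_0(5.6) = (5.6 - 6)/(5 - 6) = 0.400000
L_1(5.6) = (5.6 - 5)/(6 - 5) = 0.600000

P(5.6) = 14×L_0(5.6) + 3×L_1(5.6)
P(5.6) = 7.400000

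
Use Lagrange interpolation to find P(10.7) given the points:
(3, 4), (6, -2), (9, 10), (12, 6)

Lagrange interpolation formula:
P(x) = Σ yᵢ × Lᵢ(x)
where Lᵢ(x) = Π_{j≠i} (x - xⱼ)/(xᵢ - xⱼ)

L_0(10.7) = (10.7 - 6)/(3 - 6) × (10.7 - 9)/(3 - 9) × (10.7 - 12)/(3 - 12) = 0.064117
L_1(10.7) = (10.7 - 3)/(6 - 3) × (10.7 - 9)/(6 - 9) × (10.7 - 12)/(6 - 12) = -0.315130
L_2(10.7) = (10.7 - 3)/(9 - 3) × (10.7 - 6)/(9 - 6) × (10.7 - 12)/(9 - 12) = 0.871241
L_3(10.7) = (10.7 - 3)/(12 - 3) × (10.7 - 6)/(12 - 6) × (10.7 - 9)/(12 - 9) = 0.379772

P(10.7) = 4×L_0(10.7) + (-2)×L_1(10.7) + 10×L_2(10.7) + 6×L_3(10.7)
P(10.7) = 11.877765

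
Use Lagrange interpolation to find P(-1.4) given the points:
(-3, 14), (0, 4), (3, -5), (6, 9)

Lagrange interpolation formula:
P(x) = Σ yᵢ × Lᵢ(x)
where Lᵢ(x) = Π_{j≠i} (x - xⱼ)/(xᵢ - xⱼ)

L_0(-1.4) = (-1.4 - 0)/(-3 - 0) × (-1.4 - 3)/(-3 - 3) × (-1.4 - 6)/(-3 - 6) = 0.281383
L_1(-1.4) = (-1.4 - (-3))/(0 - (-3)) × (-1.4 - 3)/(0 - 3) × (-1.4 - 6)/(0 - 6) = 0.964741
L_2(-1.4) = (-1.4 - (-3))/(3 - (-3)) × (-1.4 - 0)/(3 - 0) × (-1.4 - 6)/(3 - 6) = -0.306963
L_3(-1.4) = (-1.4 - (-3))/(6 - (-3)) × (-1.4 - 0)/(6 - 0) × (-1.4 - 3)/(6 - 3) = 0.060840

P(-1.4) = 14×L_0(-1.4) + 4×L_1(-1.4) + (-5)×L_2(-1.4) + 9×L_3(-1.4)
P(-1.4) = 9.880691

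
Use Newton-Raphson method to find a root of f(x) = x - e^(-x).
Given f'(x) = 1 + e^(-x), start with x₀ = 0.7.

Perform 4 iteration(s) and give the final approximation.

f(x) = x - e^(-x)
f'(x) = 1 + e^(-x)
x₀ = 0.7

Newton-Raphson formula: x_{n+1} = x_n - f(x_n)/f'(x_n)

Iteration 1:
  f(0.700000) = 0.203415
  f'(0.700000) = 1.496585
  x_1 = 0.700000 - 0.203415/1.496585 = 0.564081
Iteration 2:
  f(0.564081) = -0.004802
  f'(0.564081) = 1.568883
  x_2 = 0.564081 - (-0.004802)/1.568883 = 0.567142
Iteration 3:
  f(0.567142) = -0.000003
  f'(0.567142) = 1.567144
  x_3 = 0.567142 - (-0.000003)/1.567144 = 0.567143
Iteration 4:
  f(0.567143) = 0.000000
  f'(0.567143) = 1.567143
  x_4 = 0.567143 - 0.000000/1.567143 = 0.567143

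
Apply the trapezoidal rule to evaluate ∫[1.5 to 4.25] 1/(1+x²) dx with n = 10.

f(x) = 1/(1+x²)
a = 1.5, b = 4.25, n = 10
h = (b - a)/n = 0.275000

Trapezoidal rule: (h/2)[f(x₀) + 2f(x₁) + 2f(x₂) + ... + f(xₙ)]

x_0 = 1.5000, f(x_0) = 0.307692, coefficient = 1
x_1 = 1.7750, f(x_1) = 0.240928, coefficient = 2
x_2 = 2.0500, f(x_2) = 0.192215, coefficient = 2
x_3 = 2.3250, f(x_3) = 0.156113, coefficient = 2
x_4 = 2.6000, f(x_4) = 0.128866, coefficient = 2
x_5 = 2.8750, f(x_5) = 0.107926, coefficient = 2
x_6 = 3.1500, f(x_6) = 0.091554, coefficient = 2
x_7 = 3.4250, f(x_7) = 0.078551, coefficient = 2
x_8 = 3.7000, f(x_8) = 0.068074, coefficient = 2
x_9 = 3.9750, f(x_9) = 0.059522, coefficient = 2
x_10 = 4.2500, f(x_10) = 0.052459, coefficient = 1

I ≈ (0.275000/2) × 2.607646 = 0.358551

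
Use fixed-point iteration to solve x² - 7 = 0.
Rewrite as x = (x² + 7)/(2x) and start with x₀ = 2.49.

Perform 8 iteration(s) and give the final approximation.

Equation: x² - 7 = 0
Fixed-point form: x = (x² + 7)/(2x)
x₀ = 2.49

x_1 = g(2.490000) = 2.650622
x_2 = g(2.650622) = 2.645756
x_3 = g(2.645756) = 2.645751
x_4 = g(2.645751) = 2.645751
x_5 = g(2.645751) = 2.645751
x_6 = g(2.645751) = 2.645751
x_7 = g(2.645751) = 2.645751
x_8 = g(2.645751) = 2.645751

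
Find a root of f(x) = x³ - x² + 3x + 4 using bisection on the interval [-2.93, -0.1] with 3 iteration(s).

f(x) = x³ - x² + 3x + 4
Initial interval: [-2.93, -0.1]

Iteration 1:
  c_1 = (-2.930000 + (-0.100000))/2 = -1.515000
  f(c_1) = f(-1.515000) = -6.317491
  f(a) × f(c) ≥ 0, new interval: [-1.515000, -0.100000]
Iteration 2:
  c_2 = (-1.515000 + (-0.100000))/2 = -0.807500
  f(c_2) = f(-0.807500) = 0.398908
  f(a) × f(c) < 0, new interval: [-1.515000, -0.807500]
Iteration 3:
  c_3 = (-1.515000 + (-0.807500))/2 = -1.161250
  f(c_3) = f(-1.161250) = -2.398199
  f(a) × f(c) ≥ 0, new interval: [-1.161250, -0.807500]

After 3 iteration(s), the approximation is c_3 = -1.161250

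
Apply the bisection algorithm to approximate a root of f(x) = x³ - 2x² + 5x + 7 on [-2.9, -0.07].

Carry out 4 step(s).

f(x) = x³ - 2x² + 5x + 7
Initial interval: [-2.9, -0.07]

Iteration 1:
  c_1 = (-2.900000 + (-0.070000))/2 = -1.485000
  f(c_1) = f(-1.485000) = -8.110209
  f(a) × f(c) ≥ 0, new interval: [-1.485000, -0.070000]
Iteration 2:
  c_2 = (-1.485000 + (-0.070000))/2 = -0.777500
  f(c_2) = f(-0.777500) = 1.433484
  f(a) × f(c) < 0, new interval: [-1.485000, -0.777500]
Iteration 3:
  c_3 = (-1.485000 + (-0.777500))/2 = -1.131250
  f(c_3) = f(-1.131250) = -2.663394
  f(a) × f(c) ≥ 0, new interval: [-1.131250, -0.777500]
Iteration 4:
  c_4 = (-1.131250 + (-0.777500))/2 = -0.954375
  f(c_4) = f(-0.954375) = -0.462813
  f(a) × f(c) ≥ 0, new interval: [-0.954375, -0.777500]

After 4 iteration(s), the approximation is c_4 = -0.954375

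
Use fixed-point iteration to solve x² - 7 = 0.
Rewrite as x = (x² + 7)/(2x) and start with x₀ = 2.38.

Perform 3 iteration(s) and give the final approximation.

Equation: x² - 7 = 0
Fixed-point form: x = (x² + 7)/(2x)
x₀ = 2.38

x_1 = g(2.380000) = 2.660588
x_2 = g(2.660588) = 2.645793
x_3 = g(2.645793) = 2.645751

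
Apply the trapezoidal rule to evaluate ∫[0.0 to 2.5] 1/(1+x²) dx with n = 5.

f(x) = 1/(1+x²)
a = 0.0, b = 2.5, n = 5
h = (b - a)/n = 0.500000

Trapezoidal rule: (h/2)[f(x₀) + 2f(x₁) + 2f(x₂) + ... + f(xₙ)]

x_0 = 0.0000, f(x_0) = 1.000000, coefficient = 1
x_1 = 0.5000, f(x_1) = 0.800000, coefficient = 2
x_2 = 1.0000, f(x_2) = 0.500000, coefficient = 2
x_3 = 1.5000, f(x_3) = 0.307692, coefficient = 2
x_4 = 2.0000, f(x_4) = 0.200000, coefficient = 2
x_5 = 2.5000, f(x_5) = 0.137931, coefficient = 1

I ≈ (0.500000/2) × 4.753316 = 1.188329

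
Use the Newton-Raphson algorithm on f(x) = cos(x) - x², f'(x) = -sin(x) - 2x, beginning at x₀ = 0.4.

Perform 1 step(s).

f(x) = cos(x) - x²
f'(x) = -sin(x) - 2x
x₀ = 0.4

Newton-Raphson formula: x_{n+1} = x_n - f(x_n)/f'(x_n)

Iteration 1:
  f(0.400000) = 0.761061
  f'(0.400000) = -1.189418
  x_1 = 0.400000 - 0.761061/(-1.189418) = 1.039860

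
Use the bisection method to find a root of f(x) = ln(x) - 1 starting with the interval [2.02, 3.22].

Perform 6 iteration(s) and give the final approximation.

f(x) = ln(x) - 1
Initial interval: [2.02, 3.22]

Iteration 1:
  c_1 = (2.020000 + 3.220000)/2 = 2.620000
  f(c_1) = f(2.620000) = -0.036826
  f(a) × f(c) ≥ 0, new interval: [2.620000, 3.220000]
Iteration 2:
  c_2 = (2.620000 + 3.220000)/2 = 2.920000
  f(c_2) = f(2.920000) = 0.071584
  f(a) × f(c) < 0, new interval: [2.620000, 2.920000]
Iteration 3:
  c_3 = (2.620000 + 2.920000)/2 = 2.770000
  f(c_3) = f(2.770000) = 0.018847
  f(a) × f(c) < 0, new interval: [2.620000, 2.770000]
Iteration 4:
  c_4 = (2.620000 + 2.770000)/2 = 2.695000
  f(c_4) = f(2.695000) = -0.008602
  f(a) × f(c) ≥ 0, new interval: [2.695000, 2.770000]
Iteration 5:
  c_5 = (2.695000 + 2.770000)/2 = 2.732500
  f(c_5) = f(2.732500) = 0.005217
  f(a) × f(c) < 0, new interval: [2.695000, 2.732500]
Iteration 6:
  c_6 = (2.695000 + 2.732500)/2 = 2.713750
  f(c_6) = f(2.713750) = -0.001669
  f(a) × f(c) ≥ 0, new interval: [2.713750, 2.732500]

After 6 iteration(s), the approximation is c_6 = 2.713750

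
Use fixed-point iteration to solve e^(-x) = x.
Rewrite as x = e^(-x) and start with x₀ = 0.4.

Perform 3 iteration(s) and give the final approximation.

Equation: e^(-x) = x
Fixed-point form: x = e^(-x)
x₀ = 0.4

x_1 = g(0.400000) = 0.670320
x_2 = g(0.670320) = 0.511545
x_3 = g(0.511545) = 0.599569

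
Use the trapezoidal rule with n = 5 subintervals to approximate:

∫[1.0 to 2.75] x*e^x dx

f(x) = x*e^x
a = 1.0, b = 2.75, n = 5
h = (b - a)/n = 0.350000

Trapezoidal rule: (h/2)[f(x₀) + 2f(x₁) + 2f(x₂) + ... + f(xₙ)]

x_0 = 1.0000, f(x_0) = 2.718282, coefficient = 1
x_1 = 1.3500, f(x_1) = 5.207524, coefficient = 2
x_2 = 1.7000, f(x_2) = 9.305711, coefficient = 2
x_3 = 2.0500, f(x_3) = 15.924197, coefficient = 2
x_4 = 2.4000, f(x_4) = 26.455623, coefficient = 2
x_5 = 2.7500, f(x_5) = 43.017238, coefficient = 1

I ≈ (0.350000/2) × 159.521631 = 27.916285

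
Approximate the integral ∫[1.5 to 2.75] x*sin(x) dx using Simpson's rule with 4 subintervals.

f(x) = x*sin(x)
a = 1.5, b = 2.75, n = 4
h = (b - a)/n = 0.312500

Simpson's rule: (h/3)[f(x₀) + 4f(x₁) + 2f(x₂) + ... + f(xₙ)]

x_0 = 1.5000, f(x_0) = 1.496242, coefficient = 1
x_1 = 1.8125, f(x_1) = 1.759814, coefficient = 4
x_2 = 2.1250, f(x_2) = 1.806930, coefficient = 2
x_3 = 2.4375, f(x_3) = 1.577897, coefficient = 4
x_4 = 2.7500, f(x_4) = 1.049568, coefficient = 1

I ≈ (0.312500/3) × 19.510513 = 2.032345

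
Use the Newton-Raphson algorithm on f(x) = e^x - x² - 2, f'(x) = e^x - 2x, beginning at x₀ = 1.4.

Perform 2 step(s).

f(x) = e^x - x² - 2
f'(x) = e^x - 2x
x₀ = 1.4

Newton-Raphson formula: x_{n+1} = x_n - f(x_n)/f'(x_n)

Iteration 1:
  f(1.400000) = 0.095200
  f'(1.400000) = 1.255200
  x_1 = 1.400000 - 0.095200/1.255200 = 1.324156
Iteration 2:
  f(1.324156) = 0.005622
  f'(1.324156) = 1.110699
  x_2 = 1.324156 - 0.005622/1.110699 = 1.319094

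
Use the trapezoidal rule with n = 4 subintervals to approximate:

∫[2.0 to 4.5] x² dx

f(x) = x²
a = 2.0, b = 4.5, n = 4
h = (b - a)/n = 0.625000

Trapezoidal rule: (h/2)[f(x₀) + 2f(x₁) + 2f(x₂) + ... + f(xₙ)]

x_0 = 2.0000, f(x_0) = 4.000000, coefficient = 1
x_1 = 2.6250, f(x_1) = 6.890625, coefficient = 2
x_2 = 3.2500, f(x_2) = 10.562500, coefficient = 2
x_3 = 3.8750, f(x_3) = 15.015625, coefficient = 2
x_4 = 4.5000, f(x_4) = 20.250000, coefficient = 1

I ≈ (0.625000/2) × 89.187500 = 27.871094
Exact value: 27.708333
Error: 0.162760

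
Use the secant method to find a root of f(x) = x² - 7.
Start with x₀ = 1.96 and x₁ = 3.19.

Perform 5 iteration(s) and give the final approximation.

f(x) = x² - 7
x₀ = 1.96, x₁ = 3.19

Secant formula: x_{n+1} = x_n - f(x_n)(x_n - x_{n-1})/(f(x_n) - f(x_{n-1}))

Iteration 1:
  f(1.960000) = -3.158400
  f(3.190000) = 3.176100
  x_2 = 3.190000 - 3.176100×(3.190000 - 1.960000)/(3.176100 - (-3.158400))
       = 2.573282
Iteration 2:
  f(3.190000) = 3.176100
  f(2.573282) = -0.378222
  x_3 = 2.573282 - (-0.378222)×(2.573282 - 3.190000)/(-0.378222 - 3.176100)
       = 2.638908
Iteration 3:
  f(2.573282) = -0.378222
  f(2.638908) = -0.036166
  x_4 = 2.638908 - (-0.036166)×(2.638908 - 2.573282)/(-0.036166 - (-0.378222))
       = 2.645846
Iteration 4:
  f(2.638908) = -0.036166
  f(2.645846) = 0.000504
  x_5 = 2.645846 - 0.000504×(2.645846 - 2.638908)/(0.000504 - (-0.036166))
       = 2.645751
Iteration 5:
  f(2.645846) = 0.000504
  f(2.645751) = -0.000001
  x_6 = 2.645751 - (-0.000001)×(2.645751 - 2.645846)/(-0.000001 - 0.000504)
       = 2.645751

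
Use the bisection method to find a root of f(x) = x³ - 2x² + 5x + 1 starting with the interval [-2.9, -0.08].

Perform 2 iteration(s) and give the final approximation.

f(x) = x³ - 2x² + 5x + 1
Initial interval: [-2.9, -0.08]

Iteration 1:
  c_1 = (-2.900000 + (-0.080000))/2 = -1.490000
  f(c_1) = f(-1.490000) = -14.198149
  f(a) × f(c) ≥ 0, new interval: [-1.490000, -0.080000]
Iteration 2:
  c_2 = (-1.490000 + (-0.080000))/2 = -0.785000
  f(c_2) = f(-0.785000) = -4.641187
  f(a) × f(c) ≥ 0, new interval: [-0.785000, -0.080000]

After 2 iteration(s), the approximation is c_2 = -0.785000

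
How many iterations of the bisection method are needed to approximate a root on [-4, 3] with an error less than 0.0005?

We need (b-a)/2^n ≤ 0.0005
(3 - (-4))/2^n ≤ 0.0005
7/2^n ≤ 0.0005
2^n ≥ 14000
n ≥ log₂(14000) = 13.77
n ≥ 14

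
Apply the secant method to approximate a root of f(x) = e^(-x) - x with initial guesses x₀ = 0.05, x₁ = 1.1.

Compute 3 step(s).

f(x) = e^(-x) - x
x₀ = 0.05, x₁ = 1.1

Secant formula: x_{n+1} = x_n - f(x_n)(x_n - x_{n-1})/(f(x_n) - f(x_{n-1}))

Iteration 1:
  f(0.050000) = 0.901229
  f(1.100000) = -0.767129
  x_2 = 1.100000 - (-0.767129)×(1.100000 - 0.050000)/(-0.767129 - 0.901229)
       = 0.617199
Iteration 2:
  f(1.100000) = -0.767129
  f(0.617199) = -0.077745
  x_3 = 0.617199 - (-0.077745)×(0.617199 - 1.100000)/(-0.077745 - (-0.767129))
       = 0.562751
Iteration 3:
  f(0.617199) = -0.077745
  f(0.562751) = 0.006889
  x_4 = 0.562751 - 0.006889×(0.562751 - 0.617199)/(0.006889 - (-0.077745))
       = 0.567183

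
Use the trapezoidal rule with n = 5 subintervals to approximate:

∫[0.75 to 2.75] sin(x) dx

f(x) = sin(x)
a = 0.75, b = 2.75, n = 5
h = (b - a)/n = 0.400000

Trapezoidal rule: (h/2)[f(x₀) + 2f(x₁) + 2f(x₂) + ... + f(xₙ)]

x_0 = 0.7500, f(x_0) = 0.681639, coefficient = 1
x_1 = 1.1500, f(x_1) = 0.912764, coefficient = 2
x_2 = 1.5500, f(x_2) = 0.999784, coefficient = 2
x_3 = 1.9500, f(x_3) = 0.928960, coefficient = 2
x_4 = 2.3500, f(x_4) = 0.711473, coefficient = 2
x_5 = 2.7500, f(x_5) = 0.381661, coefficient = 1

I ≈ (0.400000/2) × 8.169261 = 1.633852
Exact value: 1.655991
Error: 0.022139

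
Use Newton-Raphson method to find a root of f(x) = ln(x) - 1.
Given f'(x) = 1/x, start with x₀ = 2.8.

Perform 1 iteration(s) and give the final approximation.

f(x) = ln(x) - 1
f'(x) = 1/x
x₀ = 2.8

Newton-Raphson formula: x_{n+1} = x_n - f(x_n)/f'(x_n)

Iteration 1:
  f(2.800000) = 0.029619
  f'(2.800000) = 0.357143
  x_1 = 2.800000 - 0.029619/0.357143 = 2.717066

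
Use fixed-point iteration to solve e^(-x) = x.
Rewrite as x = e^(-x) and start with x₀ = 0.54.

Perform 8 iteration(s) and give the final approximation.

Equation: e^(-x) = x
Fixed-point form: x = e^(-x)
x₀ = 0.54

x_1 = g(0.540000) = 0.582748
x_2 = g(0.582748) = 0.558362
x_3 = g(0.558362) = 0.572146
x_4 = g(0.572146) = 0.564313
x_5 = g(0.564313) = 0.568751
x_6 = g(0.568751) = 0.566232
x_7 = g(0.566232) = 0.567660
x_8 = g(0.567660) = 0.566850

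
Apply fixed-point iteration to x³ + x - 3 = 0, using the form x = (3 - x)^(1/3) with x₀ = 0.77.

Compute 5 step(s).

Equation: x³ + x - 3 = 0
Fixed-point form: x = (3 - x)^(1/3)
x₀ = 0.77

x_1 = g(0.770000) = 1.306477
x_2 = g(1.306477) = 1.191966
x_3 = g(1.191966) = 1.218248
x_4 = g(1.218248) = 1.212316
x_5 = g(1.212316) = 1.213660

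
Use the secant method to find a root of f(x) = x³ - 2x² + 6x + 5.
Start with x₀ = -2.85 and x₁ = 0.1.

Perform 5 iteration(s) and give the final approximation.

f(x) = x³ - 2x² + 6x + 5
x₀ = -2.85, x₁ = 0.1

Secant formula: x_{n+1} = x_n - f(x_n)(x_n - x_{n-1})/(f(x_n) - f(x_{n-1}))

Iteration 1:
  f(-2.850000) = -51.494125
  f(0.100000) = 5.581000
  x_2 = 0.100000 - 5.581000×(0.100000 - (-2.850000))/(5.581000 - (-51.494125))
       = -0.188461
Iteration 2:
  f(0.100000) = 5.581000
  f(-0.188461) = 3.791505
  x_3 = -0.188461 - 3.791505×(-0.188461 - 0.100000)/(3.791505 - 5.581000)
       = -0.799640
Iteration 3:
  f(-0.188461) = 3.791505
  f(-0.799640) = -1.587996
  x_4 = -0.799640 - (-1.587996)×(-0.799640 - (-0.188461))/(-1.587996 - 3.791505)
       = -0.619224
Iteration 4:
  f(-0.799640) = -1.587996
  f(-0.619224) = 0.280349
  x_5 = -0.619224 - 0.280349×(-0.619224 - (-0.799640))/(0.280349 - (-1.587996))
       = -0.646295
Iteration 5:
  f(-0.619224) = 0.280349
  f(-0.646295) = 0.016876
  x_6 = -0.646295 - 0.016876×(-0.646295 - (-0.619224))/(0.016876 - 0.280349)
       = -0.648029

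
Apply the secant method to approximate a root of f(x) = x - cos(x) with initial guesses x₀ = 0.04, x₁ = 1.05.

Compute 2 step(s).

f(x) = x - cos(x)
x₀ = 0.04, x₁ = 1.05

Secant formula: x_{n+1} = x_n - f(x_n)(x_n - x_{n-1})/(f(x_n) - f(x_{n-1}))

Iteration 1:
  f(0.040000) = -0.959200
  f(1.050000) = 0.552429
  x_2 = 1.050000 - 0.552429×(1.050000 - 0.040000)/(0.552429 - (-0.959200))
       = 0.680893
Iteration 2:
  f(1.050000) = 0.552429
  f(0.680893) = -0.096118
  x_3 = 0.680893 - (-0.096118)×(0.680893 - 1.050000)/(-0.096118 - 0.552429)
       = 0.735596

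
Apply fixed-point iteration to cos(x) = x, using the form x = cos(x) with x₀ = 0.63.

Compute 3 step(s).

Equation: cos(x) = x
Fixed-point form: x = cos(x)
x₀ = 0.63

x_1 = g(0.630000) = 0.808028
x_2 = g(0.808028) = 0.690926
x_3 = g(0.690926) = 0.770656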